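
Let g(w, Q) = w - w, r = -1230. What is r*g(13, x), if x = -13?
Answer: 0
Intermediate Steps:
g(w, Q) = 0
r*g(13, x) = -1230*0 = 0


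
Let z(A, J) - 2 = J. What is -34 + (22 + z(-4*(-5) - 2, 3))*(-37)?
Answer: -1033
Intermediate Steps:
z(A, J) = 2 + J
-34 + (22 + z(-4*(-5) - 2, 3))*(-37) = -34 + (22 + (2 + 3))*(-37) = -34 + (22 + 5)*(-37) = -34 + 27*(-37) = -34 - 999 = -1033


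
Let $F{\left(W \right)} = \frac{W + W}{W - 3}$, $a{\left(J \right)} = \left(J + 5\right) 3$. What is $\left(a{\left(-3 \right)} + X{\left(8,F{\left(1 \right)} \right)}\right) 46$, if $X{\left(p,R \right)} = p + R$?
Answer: $598$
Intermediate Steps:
$a{\left(J \right)} = 15 + 3 J$ ($a{\left(J \right)} = \left(5 + J\right) 3 = 15 + 3 J$)
$F{\left(W \right)} = \frac{2 W}{-3 + W}$
$X{\left(p,R \right)} = R + p$
$\left(a{\left(-3 \right)} + X{\left(8,F{\left(1 \right)} \right)}\right) 46 = \left(\left(15 + 3 \left(-3\right)\right) + \left(2 \cdot 1 \frac{1}{-3 + 1} + 8\right)\right) 46 = \left(\left(15 - 9\right) + \left(2 \cdot 1 \frac{1}{-2} + 8\right)\right) 46 = \left(6 + \left(2 \cdot 1 \left(- \frac{1}{2}\right) + 8\right)\right) 46 = \left(6 + \left(-1 + 8\right)\right) 46 = \left(6 + 7\right) 46 = 13 \cdot 46 = 598$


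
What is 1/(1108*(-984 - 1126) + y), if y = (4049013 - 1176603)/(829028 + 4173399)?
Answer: -5002427/11695071162350 ≈ -4.2774e-7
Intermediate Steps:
y = 2872410/5002427 ≈ 0.57420
1/(1108*(-984 - 1126) + y) = 1/(1108*(-984 - 1126) + 2872410/5002427) = 1/(1108*(-2110) + 2872410/5002427) = 1/(-2337880 + 2872410/5002427) = 1/(-11695071162350/5002427) = -5002427/11695071162350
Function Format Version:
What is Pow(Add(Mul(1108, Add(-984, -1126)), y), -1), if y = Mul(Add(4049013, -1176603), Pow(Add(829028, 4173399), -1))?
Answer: Rational(-5002427, 11695071162350) ≈ -4.2774e-7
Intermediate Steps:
y = Rational(2872410, 5002427) (y = Mul(2872410, Pow(5002427, -1)) = Mul(2872410, Rational(1, 5002427)) = Rational(2872410, 5002427) ≈ 0.57420)
Pow(Add(Mul(1108, Add(-984, -1126)), y), -1) = Pow(Add(Mul(1108, Add(-984, -1126)), Rational(2872410, 5002427)), -1) = Pow(Add(Mul(1108, -2110), Rational(2872410, 5002427)), -1) = Pow(Add(-2337880, Rational(2872410, 5002427)), -1) = Pow(Rational(-11695071162350, 5002427), -1) = Rational(-5002427, 11695071162350)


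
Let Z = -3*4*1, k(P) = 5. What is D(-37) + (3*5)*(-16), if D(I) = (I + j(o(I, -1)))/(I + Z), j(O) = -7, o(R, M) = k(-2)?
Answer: -11716/49 ≈ -239.10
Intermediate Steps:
o(R, M) = 5
Z = -12 (Z = -12*1 = -12)
D(I) = (-7 + I)/(-12 + I) (D(I) = (I - 7)/(I - 12) = (-7 + I)/(-12 + I))
D(-37) + (3*5)*(-16) = (-7 - 37)/(-12 - 37) + (3*5)*(-16) = -44/(-49) + 15*(-16) = -1/49*(-44) - 240 = 44/49 - 240 = -11716/49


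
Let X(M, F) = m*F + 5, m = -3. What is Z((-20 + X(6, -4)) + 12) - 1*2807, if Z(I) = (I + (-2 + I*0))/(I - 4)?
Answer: -14028/5 ≈ -2805.6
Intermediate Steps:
X(M, F) = 5 - 3*F (X(M, F) = -3*F + 5 = 5 - 3*F)
Z(I) = (-2 + I)/(-4 + I) (Z(I) = (I + (-2 + 0))/(-4 + I) = (I - 2)/(-4 + I) = (-2 + I)/(-4 + I))
Z((-20 + X(6, -4)) + 12) - 1*2807 = (-2 + ((-20 + (5 - 3*(-4))) + 12))/(-4 + ((-20 + (5 - 3*(-4))) + 12)) - 1*2807 = (-2 + ((-20 + (5 + 12)) + 12))/(-4 + ((-20 + (5 + 12)) + 12)) - 2807 = (-2 + ((-20 + 17) + 12))/(-4 + ((-20 + 17) + 12)) - 2807 = (-2 + (-3 + 12))/(-4 + (-3 + 12)) - 2807 = (-2 + 9)/(-4 + 9) - 2807 = 7/5 - 2807 = -14028/5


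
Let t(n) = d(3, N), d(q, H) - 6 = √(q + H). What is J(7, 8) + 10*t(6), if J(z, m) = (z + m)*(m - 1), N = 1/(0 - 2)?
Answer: 165 + 5*√10 ≈ 180.81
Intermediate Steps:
N = -½ (N = 1/(-2) = -½ ≈ -0.50000)
d(q, H) = 6 + √(H + q) (d(q, H) = 6 + √(q + H) = 6 + √(H + q))
J(z, m) = (-1 + m)*(m + z) (J(z, m) = (m + z)*(-1 + m) = (-1 + m)*(m + z))
t(n) = 6 + √10/2 (t(n) = 6 + √(-½ + 3) = 6 + √(5/2) = 6 + √10/2)
J(7, 8) + 10*t(6) = (8² - 1*8 - 1*7 + 8*7) + 10*(6 + √10/2) = (64 - 8 - 7 + 56) + (60 + 5*√10) = 105 + (60 + 5*√10) = 165 + 5*√10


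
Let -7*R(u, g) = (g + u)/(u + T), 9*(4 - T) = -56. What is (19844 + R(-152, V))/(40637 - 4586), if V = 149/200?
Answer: 35449049341/64401506400 ≈ 0.55044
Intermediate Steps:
T = 92/9 (T = 4 - ⅑*(-56) = 4 + 56/9 = 92/9 ≈ 10.222)
V = 149/200 (V = 149*(1/200) = 149/200 ≈ 0.74500)
R(u, g) = -(g + u)/(7*(92/9 + u)) (R(u, g) = -(g + u)/(7*(u + 92/9)) = -(g + u)/(7*(92/9 + u)))
(19844 + R(-152, V))/(40637 - 4586) = (19844 + 9*(-1*149/200 - 1*(-152))/(7*(92 + 9*(-152))))/(40637 - 4586) = (19844 + 9*(-149/200 + 152)/(7*(92 - 1368)))/36051 = (19844 + (9/7)*(30251/200)/(-1276))*(1/36051) = (19844 + (9/7)*(-1/1276)*(30251/200))*(1/36051) = (19844 - 272259/1786400)*(1/36051) = (35449049341/1786400)*(1/36051) = 35449049341/64401506400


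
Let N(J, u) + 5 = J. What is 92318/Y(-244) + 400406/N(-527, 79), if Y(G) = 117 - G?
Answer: -2511405/5054 ≈ -496.91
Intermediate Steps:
N(J, u) = -5 + J
92318/Y(-244) + 400406/N(-527, 79) = 92318/(117 - 1*(-244)) + 400406/(-5 - 527) = 92318/(117 + 244) + 400406/(-532) = 92318/361 + 400406*(-1/532) = 92318*(1/361) - 10537/14 = 92318/361 - 10537/14 = -2511405/5054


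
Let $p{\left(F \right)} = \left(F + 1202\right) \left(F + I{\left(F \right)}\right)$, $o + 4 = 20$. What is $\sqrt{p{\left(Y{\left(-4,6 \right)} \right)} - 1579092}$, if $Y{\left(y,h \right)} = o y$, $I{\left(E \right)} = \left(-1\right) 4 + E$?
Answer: $14 i \sqrt{8823} \approx 1315.0 i$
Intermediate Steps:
$o = 16$ ($o = -4 + 20 = 16$)
$I{\left(E \right)} = -4 + E$
$Y{\left(y,h \right)} = 16 y$
$p{\left(F \right)} = \left(-4 + 2 F\right) \left(1202 + F\right)$ ($p{\left(F \right)} = \left(F + 1202\right) \left(F + \left(-4 + F\right)\right) = \left(1202 + F\right) \left(-4 + 2 F\right) = \left(-4 + 2 F\right) \left(1202 + F\right)$)
$\sqrt{p{\left(Y{\left(-4,6 \right)} \right)} - 1579092} = \sqrt{\left(-4808 + 2 \left(16 \left(-4\right)\right)^{2} + 2400 \cdot 16 \left(-4\right)\right) - 1579092} = \sqrt{\left(-4808 + 2 \left(-64\right)^{2} + 2400 \left(-64\right)\right) - 1579092} = \sqrt{\left(-4808 + 2 \cdot 4096 - 153600\right) - 1579092} = \sqrt{\left(-4808 + 8192 - 153600\right) - 1579092} = \sqrt{-150216 - 1579092} = \sqrt{-1729308} = 14 i \sqrt{8823}$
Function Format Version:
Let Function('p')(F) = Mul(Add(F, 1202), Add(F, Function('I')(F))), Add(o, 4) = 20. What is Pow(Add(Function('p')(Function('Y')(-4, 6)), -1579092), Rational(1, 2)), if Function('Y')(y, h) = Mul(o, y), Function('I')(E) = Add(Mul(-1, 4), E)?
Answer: Mul(14, I, Pow(8823, Rational(1, 2))) ≈ Mul(1315.0, I)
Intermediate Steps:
o = 16 (o = Add(-4, 20) = 16)
Function('I')(E) = Add(-4, E)
Function('Y')(y, h) = Mul(16, y)
Function('p')(F) = Mul(Add(-4, Mul(2, F)), Add(1202, F)) (Function('p')(F) = Mul(Add(F, 1202), Add(F, Add(-4, F))) = Mul(Add(1202, F), Add(-4, Mul(2, F))) = Mul(Add(-4, Mul(2, F)), Add(1202, F)))
Pow(Add(Function('p')(Function('Y')(-4, 6)), -1579092), Rational(1, 2)) = Pow(Add(Add(-4808, Mul(2, Pow(Mul(16, -4), 2)), Mul(2400, Mul(16, -4))), -1579092), Rational(1, 2)) = Pow(Add(Add(-4808, Mul(2, Pow(-64, 2)), Mul(2400, -64)), -1579092), Rational(1, 2)) = Pow(Add(Add(-4808, Mul(2, 4096), -153600), -1579092), Rational(1, 2)) = Pow(Add(Add(-4808, 8192, -153600), -1579092), Rational(1, 2)) = Pow(Add(-150216, -1579092), Rational(1, 2)) = Pow(-1729308, Rational(1, 2)) = Mul(14, I, Pow(8823, Rational(1, 2)))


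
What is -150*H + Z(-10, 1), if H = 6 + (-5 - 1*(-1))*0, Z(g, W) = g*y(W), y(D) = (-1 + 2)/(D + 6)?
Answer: -6310/7 ≈ -901.43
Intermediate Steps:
y(D) = 1/(6 + D)
Z(g, W) = g/(6 + W)
H = 6 (H = 6 + (-5 + 1)*0 = 6 - 4*0 = 6 + 0 = 6)
-150*H + Z(-10, 1) = -150*6 - 10/(6 + 1) = -900 - 10/7 = -6310/7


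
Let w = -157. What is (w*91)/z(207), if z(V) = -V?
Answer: 14287/207 ≈ 69.019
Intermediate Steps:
(w*91)/z(207) = (-157*91)/((-1*207)) = -14287/(-207) = -14287*(-1/207) = 14287/207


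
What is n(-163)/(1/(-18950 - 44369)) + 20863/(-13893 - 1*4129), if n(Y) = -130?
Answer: 148347531477/18022 ≈ 8.2315e+6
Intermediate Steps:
n(-163)/(1/(-18950 - 44369)) + 20863/(-13893 - 1*4129) = -130/(1/(-18950 - 44369)) + 20863/(-13893 - 1*4129) = -130/(1/(-63319)) + 20863/(-13893 - 4129) = -130/(-1/63319) + 20863/(-18022) = -130*(-63319) + 20863*(-1/18022) = 8231470 - 20863/18022 = 148347531477/18022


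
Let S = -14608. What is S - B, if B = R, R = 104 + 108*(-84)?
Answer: -5640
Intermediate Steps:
R = -8968 (R = 104 - 9072 = -8968)
B = -8968
S - B = -14608 - 1*(-8968) = -14608 + 8968 = -5640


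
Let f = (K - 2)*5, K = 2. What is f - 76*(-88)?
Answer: 6688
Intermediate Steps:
f = 0 (f = (2 - 2)*5 = 0*5 = 0)
f - 76*(-88) = 0 - 76*(-88) = 0 + 6688 = 6688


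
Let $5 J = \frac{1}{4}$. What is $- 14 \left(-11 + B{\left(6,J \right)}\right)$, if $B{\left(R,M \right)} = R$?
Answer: $70$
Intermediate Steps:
$J = \frac{1}{20}$ ($J = \frac{1}{5 \cdot 4} = \frac{1}{5} \cdot \frac{1}{4} = \frac{1}{20} \approx 0.05$)
$- 14 \left(-11 + B{\left(6,J \right)}\right) = - 14 \left(-11 + 6\right) = \left(-14\right) \left(-5\right) = 70$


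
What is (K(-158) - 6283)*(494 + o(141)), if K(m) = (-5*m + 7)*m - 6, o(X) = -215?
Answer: -36887985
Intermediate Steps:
K(m) = -6 + m*(7 - 5*m) (K(m) = (7 - 5*m)*m - 6 = m*(7 - 5*m) - 6 = -6 + m*(7 - 5*m))
(K(-158) - 6283)*(494 + o(141)) = ((-6 - 5*(-158)² + 7*(-158)) - 6283)*(494 - 215) = ((-6 - 5*24964 - 1106) - 6283)*279 = ((-6 - 124820 - 1106) - 6283)*279 = (-125932 - 6283)*279 = -132215*279 = -36887985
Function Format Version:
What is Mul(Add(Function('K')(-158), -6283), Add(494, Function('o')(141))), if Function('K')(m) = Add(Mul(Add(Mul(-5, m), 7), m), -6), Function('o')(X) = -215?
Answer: -36887985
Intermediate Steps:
Function('K')(m) = Add(-6, Mul(m, Add(7, Mul(-5, m)))) (Function('K')(m) = Add(Mul(Add(7, Mul(-5, m)), m), -6) = Add(Mul(m, Add(7, Mul(-5, m))), -6) = Add(-6, Mul(m, Add(7, Mul(-5, m)))))
Mul(Add(Function('K')(-158), -6283), Add(494, Function('o')(141))) = Mul(Add(Add(-6, Mul(-5, Pow(-158, 2)), Mul(7, -158)), -6283), Add(494, -215)) = Mul(Add(Add(-6, Mul(-5, 24964), -1106), -6283), 279) = Mul(Add(Add(-6, -124820, -1106), -6283), 279) = Mul(Add(-125932, -6283), 279) = Mul(-132215, 279) = -36887985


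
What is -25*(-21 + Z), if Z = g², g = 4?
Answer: 125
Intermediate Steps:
Z = 16 (Z = 4² = 16)
-25*(-21 + Z) = -25*(-21 + 16) = -25*(-5) = 125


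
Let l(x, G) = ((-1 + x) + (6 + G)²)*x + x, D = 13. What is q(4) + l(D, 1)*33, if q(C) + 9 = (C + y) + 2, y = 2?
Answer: 26597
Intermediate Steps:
q(C) = -5 + C (q(C) = -9 + ((C + 2) + 2) = -9 + ((2 + C) + 2) = -9 + (4 + C) = -5 + C)
l(x, G) = x + x*(-1 + x + (6 + G)²) (l(x, G) = (-1 + x + (6 + G)²)*x + x = x*(-1 + x + (6 + G)²) + x = x + x*(-1 + x + (6 + G)²))
q(4) + l(D, 1)*33 = (-5 + 4) + (13*(13 + (6 + 1)²))*33 = -1 + (13*(13 + 7²))*33 = -1 + (13*(13 + 49))*33 = -1 + (13*62)*33 = -1 + 806*33 = -1 + 26598 = 26597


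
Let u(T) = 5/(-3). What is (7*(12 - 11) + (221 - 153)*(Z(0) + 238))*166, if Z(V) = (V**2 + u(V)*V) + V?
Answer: 2687706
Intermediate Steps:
u(T) = -5/3 (u(T) = 5*(-1/3) = -5/3)
Z(V) = V**2 - 2*V/3 (Z(V) = (V**2 - 5*V/3) + V = V**2 - 2*V/3)
(7*(12 - 11) + (221 - 153)*(Z(0) + 238))*166 = (7*(12 - 11) + (221 - 153)*((1/3)*0*(-2 + 3*0) + 238))*166 = (7*1 + 68*((1/3)*0*(-2 + 0) + 238))*166 = (7 + 68*((1/3)*0*(-2) + 238))*166 = (7 + 68*(0 + 238))*166 = (7 + 68*238)*166 = (7 + 16184)*166 = 16191*166 = 2687706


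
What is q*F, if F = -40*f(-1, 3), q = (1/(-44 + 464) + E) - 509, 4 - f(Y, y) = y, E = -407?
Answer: 769438/21 ≈ 36640.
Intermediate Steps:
f(Y, y) = 4 - y
q = -384719/420 (q = (1/(-44 + 464) - 407) - 509 = (1/420 - 407) - 509 = -170939/420 - 509 = -384719/420 ≈ -916.00)
F = -40 (F = -40*(4 - 1*3) = -40*(4 - 3) = -40*1 = -40)
q*F = -384719/420*(-40) = 769438/21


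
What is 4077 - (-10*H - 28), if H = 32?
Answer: 4425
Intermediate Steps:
4077 - (-10*H - 28) = 4077 - (-10*32 - 28) = 4077 - (-320 - 28) = 4077 - 1*(-348) = 4077 + 348 = 4425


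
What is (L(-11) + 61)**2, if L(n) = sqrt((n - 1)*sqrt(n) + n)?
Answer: (61 + sqrt(-11 - 12*I*sqrt(11)))**2 ≈ 4184.8 - 663.62*I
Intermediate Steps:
L(n) = sqrt(n + sqrt(n)*(-1 + n)) (L(n) = sqrt((-1 + n)*sqrt(n) + n) = sqrt(sqrt(n)*(-1 + n) + n) = sqrt(n + sqrt(n)*(-1 + n)))
(L(-11) + 61)**2 = (sqrt(-11 + (-11)**(3/2) - sqrt(-11)) + 61)**2 = (sqrt(-11 - 11*I*sqrt(11) - I*sqrt(11)) + 61)**2 = (sqrt(-11 - 12*I*sqrt(11)) + 61)**2 = (61 + sqrt(-11 - 12*I*sqrt(11)))**2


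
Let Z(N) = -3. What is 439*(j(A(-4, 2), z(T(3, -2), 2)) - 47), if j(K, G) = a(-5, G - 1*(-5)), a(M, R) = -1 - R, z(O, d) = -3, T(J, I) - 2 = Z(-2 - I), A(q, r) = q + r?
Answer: -21950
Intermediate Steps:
T(J, I) = -1 (T(J, I) = 2 - 3 = -1)
j(K, G) = -6 - G (j(K, G) = -1 - (G - 1*(-5)) = -1 - (G + 5) = -1 - (5 + G) = -1 + (-5 - G) = -6 - G)
439*(j(A(-4, 2), z(T(3, -2), 2)) - 47) = 439*((-6 - 1*(-3)) - 47) = 439*((-6 + 3) - 47) = 439*(-3 - 47) = 439*(-50) = -21950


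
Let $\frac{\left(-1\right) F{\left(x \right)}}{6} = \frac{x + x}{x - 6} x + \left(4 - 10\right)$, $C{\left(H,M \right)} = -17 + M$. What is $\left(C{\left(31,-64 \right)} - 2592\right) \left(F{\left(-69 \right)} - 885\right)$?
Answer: $\frac{5829813}{25} \approx 2.3319 \cdot 10^{5}$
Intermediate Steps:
$F{\left(x \right)} = 36 - \frac{12 x^{2}}{-6 + x}$ ($F{\left(x \right)} = - 6 \left(\frac{x + x}{x - 6} x + \left(4 - 10\right)\right) = - 6 \left(\frac{2 x}{-6 + x} x + \left(4 - 10\right)\right) = - 6 \left(\frac{2 x}{-6 + x} x - 6\right) = - 6 \left(\frac{2 x^{2}}{-6 + x} - 6\right) = - 6 \left(-6 + \frac{2 x^{2}}{-6 + x}\right) = 36 - \frac{12 x^{2}}{-6 + x}$)
$\left(C{\left(31,-64 \right)} - 2592\right) \left(F{\left(-69 \right)} - 885\right) = \left(\left(-17 - 64\right) - 2592\right) \left(\frac{12 \left(-18 - \left(-69\right)^{2} + 3 \left(-69\right)\right)}{-6 - 69} - 885\right) = \left(-81 - 2592\right) \left(\frac{12 \left(-18 - 4761 - 207\right)}{-75} - 885\right) = - 2673 \left(12 \left(- \frac{1}{75}\right) \left(-18 - 4761 - 207\right) - 885\right) = - 2673 \left(12 \left(- \frac{1}{75}\right) \left(-4986\right) - 885\right) = - 2673 \left(\frac{19944}{25} - 885\right) = \left(-2673\right) \left(- \frac{2181}{25}\right) = \frac{5829813}{25}$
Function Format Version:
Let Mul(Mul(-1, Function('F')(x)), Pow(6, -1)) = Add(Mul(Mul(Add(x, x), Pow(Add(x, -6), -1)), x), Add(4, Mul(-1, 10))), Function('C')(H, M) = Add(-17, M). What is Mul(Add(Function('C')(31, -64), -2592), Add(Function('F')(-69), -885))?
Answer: Rational(5829813, 25) ≈ 2.3319e+5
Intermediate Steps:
Function('F')(x) = Add(36, Mul(-12, Pow(x, 2), Pow(Add(-6, x), -1))) (Function('F')(x) = Mul(-6, Add(Mul(Mul(Add(x, x), Pow(Add(x, -6), -1)), x), Add(4, Mul(-1, 10)))) = Mul(-6, Add(Mul(Mul(Mul(2, x), Pow(Add(-6, x), -1)), x), Add(4, -10))) = Mul(-6, Add(Mul(Mul(2, x, Pow(Add(-6, x), -1)), x), -6)) = Mul(-6, Add(Mul(2, Pow(x, 2), Pow(Add(-6, x), -1)), -6)) = Mul(-6, Add(-6, Mul(2, Pow(x, 2), Pow(Add(-6, x), -1)))) = Add(36, Mul(-12, Pow(x, 2), Pow(Add(-6, x), -1))))
Mul(Add(Function('C')(31, -64), -2592), Add(Function('F')(-69), -885)) = Mul(Add(Add(-17, -64), -2592), Add(Mul(12, Pow(Add(-6, -69), -1), Add(-18, Mul(-1, Pow(-69, 2)), Mul(3, -69))), -885)) = Mul(Add(-81, -2592), Add(Mul(12, Pow(-75, -1), Add(-18, Mul(-1, 4761), -207)), -885)) = Mul(-2673, Add(Mul(12, Rational(-1, 75), Add(-18, -4761, -207)), -885)) = Mul(-2673, Add(Mul(12, Rational(-1, 75), -4986), -885)) = Mul(-2673, Add(Rational(19944, 25), -885)) = Mul(-2673, Rational(-2181, 25)) = Rational(5829813, 25)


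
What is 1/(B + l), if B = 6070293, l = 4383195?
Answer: 1/10453488 ≈ 9.5662e-8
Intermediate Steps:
1/(B + l) = 1/(6070293 + 4383195) = 1/10453488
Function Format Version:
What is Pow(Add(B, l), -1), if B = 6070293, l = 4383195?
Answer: Rational(1, 10453488) ≈ 9.5662e-8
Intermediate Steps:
Pow(Add(B, l), -1) = Pow(Add(6070293, 4383195), -1) = Pow(10453488, -1) = Rational(1, 10453488)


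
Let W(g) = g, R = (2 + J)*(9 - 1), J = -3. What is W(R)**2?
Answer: 64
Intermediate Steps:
R = -8 (R = (2 - 3)*(9 - 1) = -1*8 = -8)
W(R)**2 = (-8)**2 = 64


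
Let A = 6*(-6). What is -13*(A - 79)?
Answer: 1495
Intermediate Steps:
A = -36
-13*(A - 79) = -13*(-36 - 79) = -13*(-115) = 1495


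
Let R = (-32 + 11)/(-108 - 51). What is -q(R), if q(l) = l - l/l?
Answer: 46/53 ≈ 0.86792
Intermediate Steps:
R = 7/53 (R = -21/(-159) = -21*(-1/159) = 7/53 ≈ 0.13208)
q(l) = -1 + l (q(l) = l - 1*1 = l - 1 = -1 + l)
-q(R) = -(-1 + 7/53) = -1*(-46/53) = 46/53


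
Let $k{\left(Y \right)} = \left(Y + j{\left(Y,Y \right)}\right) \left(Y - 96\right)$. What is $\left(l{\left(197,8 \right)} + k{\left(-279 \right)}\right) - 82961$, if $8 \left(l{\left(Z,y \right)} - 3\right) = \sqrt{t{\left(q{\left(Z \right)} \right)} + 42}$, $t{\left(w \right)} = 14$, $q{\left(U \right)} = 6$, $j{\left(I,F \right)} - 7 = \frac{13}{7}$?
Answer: $\frac{128419}{7} + \frac{\sqrt{14}}{4} \approx 18347.0$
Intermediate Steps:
$j{\left(I,F \right)} = \frac{62}{7}$ ($j{\left(I,F \right)} = 7 + \frac{13}{7} = \frac{62}{7}$)
$k{\left(Y \right)} = \left(-96 + Y\right) \left(\frac{62}{7} + Y\right)$ ($k{\left(Y \right)} = \left(Y + \frac{62}{7}\right) \left(Y - 96\right) = \left(\frac{62}{7} + Y\right) \left(-96 + Y\right) = \left(-96 + Y\right) \left(\frac{62}{7} + Y\right)$)
$l{\left(Z,y \right)} = 3 + \frac{\sqrt{14}}{4}$ ($l{\left(Z,y \right)} = 3 + \frac{\sqrt{14 + 42}}{8} = 3 + \frac{\sqrt{56}}{8} = 3 + \frac{2 \sqrt{14}}{8} = 3 + \frac{\sqrt{14}}{4}$)
$\left(l{\left(197,8 \right)} + k{\left(-279 \right)}\right) - 82961 = \left(\left(3 + \frac{\sqrt{14}}{4}\right) - \left(- \frac{164238}{7} - 77841\right)\right) - 82961 = \left(\left(3 + \frac{\sqrt{14}}{4}\right) + \left(- \frac{5952}{7} + 77841 + \frac{170190}{7}\right)\right) - 82961 = \left(\left(3 + \frac{\sqrt{14}}{4}\right) + \frac{709125}{7}\right) - 82961 = \left(\frac{709146}{7} + \frac{\sqrt{14}}{4}\right) - 82961 = \frac{128419}{7} + \frac{\sqrt{14}}{4}$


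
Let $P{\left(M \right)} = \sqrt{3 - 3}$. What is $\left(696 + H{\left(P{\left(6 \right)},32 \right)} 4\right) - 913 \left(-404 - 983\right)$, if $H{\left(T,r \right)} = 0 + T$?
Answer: $1267027$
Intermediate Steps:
$P{\left(M \right)} = 0$ ($P{\left(M \right)} = \sqrt{0} = 0$)
$H{\left(T,r \right)} = T$
$\left(696 + H{\left(P{\left(6 \right)},32 \right)} 4\right) - 913 \left(-404 - 983\right) = \left(696 + 0 \cdot 4\right) - 913 \left(-404 - 983\right) = \left(696 + 0\right) - 913 \left(-1387\right) = 696 - -1266331 = 696 + 1266331 = 1267027$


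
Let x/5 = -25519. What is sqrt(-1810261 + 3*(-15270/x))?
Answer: 7*I*sqrt(142359229303)/1963 ≈ 1345.5*I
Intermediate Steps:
x = -127595 (x = 5*(-25519) = -127595)
sqrt(-1810261 + 3*(-15270/x)) = sqrt(-1810261 + 3*(-15270/(-127595))) = sqrt(-1810261 + 3*(-15270*(-1/127595))) = sqrt(-1810261 + 3*(3054/25519)) = sqrt(-1810261 + 9162/25519) = sqrt(-46196041297/25519) = 7*I*sqrt(142359229303)/1963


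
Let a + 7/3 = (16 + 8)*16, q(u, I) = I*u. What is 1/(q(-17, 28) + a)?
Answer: -3/283 ≈ -0.010601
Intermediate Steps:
a = 1145/3 (a = -7/3 + (16 + 8)*16 = -7/3 + 24*16 = -7/3 + 384 = 1145/3 ≈ 381.67)
1/(q(-17, 28) + a) = 1/(28*(-17) + 1145/3) = 1/(-476 + 1145/3) = 1/(-283/3) = -3/283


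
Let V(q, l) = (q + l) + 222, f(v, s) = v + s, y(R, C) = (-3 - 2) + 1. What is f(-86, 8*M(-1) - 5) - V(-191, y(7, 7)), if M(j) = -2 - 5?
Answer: -174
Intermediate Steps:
M(j) = -7
y(R, C) = -4 (y(R, C) = -5 + 1 = -4)
f(v, s) = s + v
V(q, l) = 222 + l + q (V(q, l) = (l + q) + 222 = 222 + l + q)
f(-86, 8*M(-1) - 5) - V(-191, y(7, 7)) = ((8*(-7) - 5) - 86) - (222 - 4 - 191) = ((-56 - 5) - 86) - 1*27 = (-61 - 86) - 27 = -147 - 27 = -174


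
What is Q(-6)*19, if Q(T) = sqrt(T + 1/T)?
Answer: 19*I*sqrt(222)/6 ≈ 47.182*I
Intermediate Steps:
Q(-6)*19 = sqrt(-6 + 1/(-6))*19 = sqrt(-6 - 1/6)*19 = sqrt(-37/6)*19 = (I*sqrt(222)/6)*19 = 19*I*sqrt(222)/6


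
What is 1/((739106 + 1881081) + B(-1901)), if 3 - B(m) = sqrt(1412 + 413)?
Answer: 524038/1373079126855 + sqrt(73)/1373079126855 ≈ 3.8166e-7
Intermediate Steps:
B(m) = 3 - 5*sqrt(73) (B(m) = 3 - sqrt(1412 + 413) = 3 - sqrt(1825) = 3 - 5*sqrt(73))
1/((739106 + 1881081) + B(-1901)) = 1/((739106 + 1881081) + (3 - 5*sqrt(73))) = 1/(2620187 + (3 - 5*sqrt(73))) = 1/(2620190 - 5*sqrt(73))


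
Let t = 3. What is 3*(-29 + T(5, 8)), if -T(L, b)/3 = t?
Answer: -114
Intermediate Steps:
T(L, b) = -9 (T(L, b) = -3*3 = -9)
3*(-29 + T(5, 8)) = 3*(-29 - 9) = 3*(-38) = -114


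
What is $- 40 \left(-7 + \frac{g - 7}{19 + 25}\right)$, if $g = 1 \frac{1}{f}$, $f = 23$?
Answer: $\frac{72440}{253} \approx 286.32$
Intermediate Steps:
$g = \frac{1}{23}$ ($g = 1 \cdot \frac{1}{23} = \frac{1}{23} \approx 0.043478$)
$- 40 \left(-7 + \frac{g - 7}{19 + 25}\right) = - 40 \left(-7 + \frac{\frac{1}{23} - 7}{19 + 25}\right) = - 40 \left(-7 - \frac{160}{23 \cdot 44}\right) = - 40 \left(-7 - \frac{40}{253}\right) = \left(-40\right) \left(- \frac{1811}{253}\right) = \frac{72440}{253}$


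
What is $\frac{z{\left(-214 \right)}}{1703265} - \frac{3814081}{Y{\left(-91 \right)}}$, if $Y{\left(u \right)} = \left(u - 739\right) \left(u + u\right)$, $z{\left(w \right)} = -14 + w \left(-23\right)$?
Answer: $- \frac{433043284799}{17153014060} \approx -25.246$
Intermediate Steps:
$z{\left(w \right)} = -14 - 23 w$
$Y{\left(u \right)} = 2 u \left(-739 + u\right)$ ($Y{\left(u \right)} = \left(-739 + u\right) 2 u = 2 u \left(-739 + u\right)$)
$\frac{z{\left(-214 \right)}}{1703265} - \frac{3814081}{Y{\left(-91 \right)}} = \frac{-14 - -4922}{1703265} - \frac{3814081}{2 \left(-91\right) \left(-739 - 91\right)} = \left(-14 + 4922\right) \frac{1}{1703265} - \frac{3814081}{2 \left(-91\right) \left(-830\right)} = 4908 \cdot \frac{1}{1703265} - \frac{3814081}{151060} = \frac{1636}{567755} - \frac{3814081}{151060} = - \frac{433043284799}{17153014060}$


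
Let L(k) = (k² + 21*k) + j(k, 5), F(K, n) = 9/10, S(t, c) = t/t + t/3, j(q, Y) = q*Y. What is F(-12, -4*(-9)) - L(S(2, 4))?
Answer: -4069/90 ≈ -45.211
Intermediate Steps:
j(q, Y) = Y*q
S(t, c) = 1 + t/3 (S(t, c) = 1 + t*(⅓) = 1 + t/3)
F(K, n) = 9/10 (F(K, n) = 9*(⅒) = 9/10)
L(k) = k² + 26*k (L(k) = (k² + 21*k) + 5*k = k² + 26*k)
F(-12, -4*(-9)) - L(S(2, 4)) = 9/10 - (1 + (⅓)*2)*(26 + (1 + (⅓)*2)) = 9/10 - (1 + ⅔)*(26 + (1 + ⅔)) = 9/10 - 5*(26 + 5/3)/3 = 9/10 - 5*83/(3*3) = 9/10 - 1*415/9 = 9/10 - 415/9 = -4069/90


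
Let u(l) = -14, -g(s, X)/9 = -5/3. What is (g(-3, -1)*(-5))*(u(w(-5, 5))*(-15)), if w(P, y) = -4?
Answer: -15750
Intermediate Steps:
g(s, X) = 15 (g(s, X) = -(-45)/3 = -9*(-5/3) = 15)
(g(-3, -1)*(-5))*(u(w(-5, 5))*(-15)) = (15*(-5))*(-14*(-15)) = -75*210 = -15750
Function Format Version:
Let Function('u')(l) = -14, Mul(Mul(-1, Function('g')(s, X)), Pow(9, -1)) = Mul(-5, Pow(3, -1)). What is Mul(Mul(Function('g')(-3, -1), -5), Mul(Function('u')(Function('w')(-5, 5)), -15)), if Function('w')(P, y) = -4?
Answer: -15750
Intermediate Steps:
Function('g')(s, X) = 15 (Function('g')(s, X) = Mul(-9, Mul(-5, Pow(3, -1))) = Mul(-9, Mul(-5, Rational(1, 3))) = Mul(-9, Rational(-5, 3)) = 15)
Mul(Mul(Function('g')(-3, -1), -5), Mul(Function('u')(Function('w')(-5, 5)), -15)) = Mul(Mul(15, -5), Mul(-14, -15)) = Mul(-75, 210) = -15750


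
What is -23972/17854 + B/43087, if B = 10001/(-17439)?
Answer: -9006300076225/6707695960911 ≈ -1.3427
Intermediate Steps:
B = -10001/17439 (B = 10001*(-1/17439) = -10001/17439 ≈ -0.57348)
-23972/17854 + B/43087 = -23972/17854 - 10001/17439/43087 = -23972*1/17854 - 10001/17439*1/43087 = -11986/8927 - 10001/751394193 = -9006300076225/6707695960911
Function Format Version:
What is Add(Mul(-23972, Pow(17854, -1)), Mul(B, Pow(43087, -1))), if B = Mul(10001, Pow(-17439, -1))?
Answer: Rational(-9006300076225, 6707695960911) ≈ -1.3427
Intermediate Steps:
B = Rational(-10001, 17439) (B = Mul(10001, Rational(-1, 17439)) = Rational(-10001, 17439) ≈ -0.57348)
Add(Mul(-23972, Pow(17854, -1)), Mul(B, Pow(43087, -1))) = Add(Mul(-23972, Pow(17854, -1)), Mul(Rational(-10001, 17439), Pow(43087, -1))) = Add(Mul(-23972, Rational(1, 17854)), Mul(Rational(-10001, 17439), Rational(1, 43087))) = Add(Rational(-11986, 8927), Rational(-10001, 751394193)) = Rational(-9006300076225, 6707695960911)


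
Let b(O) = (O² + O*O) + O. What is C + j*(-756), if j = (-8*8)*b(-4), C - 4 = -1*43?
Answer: 1354713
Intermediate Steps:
b(O) = O + 2*O² (b(O) = (O² + O²) + O = 2*O² + O = O + 2*O²)
C = -39 (C = 4 - 1*43 = 4 - 43 = -39)
j = -1792 (j = (-8*8)*(-4*(1 + 2*(-4))) = -(-256)*(1 - 8) = -(-256)*(-7) = -64*28 = -1792)
C + j*(-756) = -39 - 1792*(-756) = -39 + 1354752 = 1354713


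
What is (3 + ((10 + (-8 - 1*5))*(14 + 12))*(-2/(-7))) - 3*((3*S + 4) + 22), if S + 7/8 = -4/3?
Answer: -4335/56 ≈ -77.411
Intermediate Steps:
S = -53/24 (S = -7/8 - 4/3 = -53/24 ≈ -2.2083)
(3 + ((10 + (-8 - 1*5))*(14 + 12))*(-2/(-7))) - 3*((3*S + 4) + 22) = (3 + ((10 + (-8 - 1*5))*(14 + 12))*(-2/(-7))) - 3*((3*(-53/24) + 4) + 22) = (3 + ((10 + (-8 - 5))*26)*(-2*(-1/7))) - 3*((-53/8 + 4) + 22) = (3 + ((10 - 13)*26)*(2/7)) - 3*(-21/8 + 22) = (3 - 3*26*(2/7)) - 3*155/8 = (3 - 78*2/7) - 1*465/8 = (3 - 156/7) - 465/8 = -135/7 - 465/8 = -4335/56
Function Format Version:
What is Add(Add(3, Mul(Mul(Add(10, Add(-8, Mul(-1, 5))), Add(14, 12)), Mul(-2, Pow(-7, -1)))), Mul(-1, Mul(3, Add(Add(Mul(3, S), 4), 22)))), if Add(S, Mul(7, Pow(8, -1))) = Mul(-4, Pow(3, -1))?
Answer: Rational(-4335, 56) ≈ -77.411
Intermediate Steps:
S = Rational(-53, 24) (S = Add(Rational(-7, 8), Mul(-4, Pow(3, -1))) = Add(Rational(-7, 8), Mul(-4, Rational(1, 3))) = Add(Rational(-7, 8), Rational(-4, 3)) = Rational(-53, 24) ≈ -2.2083)
Add(Add(3, Mul(Mul(Add(10, Add(-8, Mul(-1, 5))), Add(14, 12)), Mul(-2, Pow(-7, -1)))), Mul(-1, Mul(3, Add(Add(Mul(3, S), 4), 22)))) = Add(Add(3, Mul(Mul(Add(10, Add(-8, Mul(-1, 5))), Add(14, 12)), Mul(-2, Pow(-7, -1)))), Mul(-1, Mul(3, Add(Add(Mul(3, Rational(-53, 24)), 4), 22)))) = Add(Add(3, Mul(Mul(Add(10, Add(-8, -5)), 26), Mul(-2, Rational(-1, 7)))), Mul(-1, Mul(3, Add(Add(Rational(-53, 8), 4), 22)))) = Add(Add(3, Mul(Mul(Add(10, -13), 26), Rational(2, 7))), Mul(-1, Mul(3, Add(Rational(-21, 8), 22)))) = Add(Add(3, Mul(Mul(-3, 26), Rational(2, 7))), Mul(-1, Mul(3, Rational(155, 8)))) = Add(Add(3, Mul(-78, Rational(2, 7))), Mul(-1, Rational(465, 8))) = Add(Add(3, Rational(-156, 7)), Rational(-465, 8)) = Add(Rational(-135, 7), Rational(-465, 8)) = Rational(-4335, 56)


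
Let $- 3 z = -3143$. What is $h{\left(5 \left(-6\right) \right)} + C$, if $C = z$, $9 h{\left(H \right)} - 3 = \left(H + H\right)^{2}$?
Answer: $1448$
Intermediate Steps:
$z = \frac{3143}{3}$ ($z = \left(- \frac{1}{3}\right) \left(-3143\right) = \frac{3143}{3} \approx 1047.7$)
$h{\left(H \right)} = \frac{1}{3} + \frac{4 H^{2}}{9}$ ($h{\left(H \right)} = \frac{1}{3} + \frac{\left(H + H\right)^{2}}{9} = \frac{1}{3} + \frac{\left(2 H\right)^{2}}{9} = \frac{1}{3} + \frac{4 H^{2}}{9}$)
$C = \frac{3143}{3} \approx 1047.7$
$h{\left(5 \left(-6\right) \right)} + C = \left(\frac{1}{3} + \frac{4 \left(5 \left(-6\right)\right)^{2}}{9}\right) + \frac{3143}{3} = \left(\frac{1}{3} + \frac{4 \left(-30\right)^{2}}{9}\right) + \frac{3143}{3} = \left(\frac{1}{3} + \frac{4}{9} \cdot 900\right) + \frac{3143}{3} = \left(\frac{1}{3} + 400\right) + \frac{3143}{3} = \frac{1201}{3} + \frac{3143}{3} = 1448$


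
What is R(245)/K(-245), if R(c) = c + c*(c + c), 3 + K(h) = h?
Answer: -120295/248 ≈ -485.06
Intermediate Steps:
K(h) = -3 + h
R(c) = c + 2*c² (R(c) = c + c*(2*c) = c + 2*c²)
R(245)/K(-245) = (245*(1 + 2*245))/(-3 - 245) = (245*(1 + 490))/(-248) = (245*491)*(-1/248) = 120295*(-1/248) = -120295/248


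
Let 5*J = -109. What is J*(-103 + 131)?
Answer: -3052/5 ≈ -610.40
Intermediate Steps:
J = -109/5 (J = (1/5)*(-109) = -109/5 ≈ -21.800)
J*(-103 + 131) = -109*(-103 + 131)/5 = -109/5*28 = -3052/5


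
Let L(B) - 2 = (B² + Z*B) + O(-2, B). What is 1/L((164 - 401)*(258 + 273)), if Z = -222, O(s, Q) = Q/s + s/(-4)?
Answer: 1/15865468369 ≈ 6.3030e-11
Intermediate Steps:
O(s, Q) = -s/4 + Q/s (O(s, Q) = Q/s + s*(-¼) = Q/s - s/4 = -s/4 + Q/s)
L(B) = 5/2 + B² - 445*B/2 (L(B) = 2 + ((B² - 222*B) + (-¼*(-2) + B/(-2))) = 2 + ((B² - 222*B) + (½ + B*(-½))) = 2 + ((B² - 222*B) + (½ - B/2)) = 2 + (½ + B² - 445*B/2) = 5/2 + B² - 445*B/2)
1/L((164 - 401)*(258 + 273)) = 1/(5/2 + ((164 - 401)*(258 + 273))² - 445*(164 - 401)*(258 + 273)/2) = 1/(5/2 + (-237*531)² - (-105465)*531/2) = 1/(5/2 + (-125847)² - 445/2*(-125847)) = 1/(5/2 + 15837467409 + 56001915/2) = 1/15865468369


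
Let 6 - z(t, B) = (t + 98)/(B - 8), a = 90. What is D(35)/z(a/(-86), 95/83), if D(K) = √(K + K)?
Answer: 24467*√70/492829 ≈ 0.41537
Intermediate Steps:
D(K) = √2*√K (D(K) = √(2*K) = √2*√K)
z(t, B) = 6 - (98 + t)/(-8 + B) (z(t, B) = 6 - (t + 98)/(B - 8) = 6 - (98 + t)/(-8 + B))
D(35)/z(a/(-86), 95/83) = (√2*√35)/(((-146 - 90/(-86) + 6*(95/83))/(-8 + 95/83))) = √70/(((-146 - 90*(-1)/86 + 6*(95*(1/83)))/(-8 + 95*(1/83)))) = √70/(((-146 - 1*(-45/43) + 6*(95/83))/(-8 + 95/83))) = √70/(((-146 + 45/43 + 570/83)/(-569/83))) = √70/((-83/569*(-492829/3569))) = √70/(492829/24467) = √70*(24467/492829) = 24467*√70/492829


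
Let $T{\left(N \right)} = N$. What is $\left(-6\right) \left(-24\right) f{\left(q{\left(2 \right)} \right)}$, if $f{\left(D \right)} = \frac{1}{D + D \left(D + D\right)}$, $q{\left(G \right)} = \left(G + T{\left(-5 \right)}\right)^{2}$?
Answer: $\frac{16}{19} \approx 0.8421$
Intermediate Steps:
$q{\left(G \right)} = \left(-5 + G\right)^{2}$ ($q{\left(G \right)} = \left(G - 5\right)^{2} = \left(-5 + G\right)^{2}$)
$f{\left(D \right)} = \frac{1}{D + 2 D^{2}}$ ($f{\left(D \right)} = \frac{1}{D + D 2 D} = \frac{1}{D + 2 D^{2}}$)
$\left(-6\right) \left(-24\right) f{\left(q{\left(2 \right)} \right)} = \left(-6\right) \left(-24\right) \frac{1}{\left(-5 + 2\right)^{2} \left(1 + 2 \left(-5 + 2\right)^{2}\right)} = 144 \frac{1}{\left(-3\right)^{2} \left(1 + 2 \left(-3\right)^{2}\right)} = 144 \frac{1}{9 \left(1 + 2 \cdot 9\right)} = 144 \frac{1}{9 \left(1 + 18\right)} = 144 \frac{1}{9 \cdot 19} = 144 \cdot \frac{1}{9} \cdot \frac{1}{19} = 144 \cdot \frac{1}{171} = \frac{16}{19}$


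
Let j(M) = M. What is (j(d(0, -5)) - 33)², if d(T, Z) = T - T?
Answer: 1089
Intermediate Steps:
d(T, Z) = 0
(j(d(0, -5)) - 33)² = (0 - 33)² = (-33)² = 1089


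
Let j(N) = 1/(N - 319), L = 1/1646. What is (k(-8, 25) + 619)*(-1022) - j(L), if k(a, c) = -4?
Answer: -330024131044/525073 ≈ -6.2853e+5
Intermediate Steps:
L = 1/1646 ≈ 0.00060753
j(N) = 1/(-319 + N)
(k(-8, 25) + 619)*(-1022) - j(L) = (-4 + 619)*(-1022) - 1/(-319 + 1/1646) = 615*(-1022) - 1/(-525073/1646) = -628530 - 1*(-1646/525073) = -628530 + 1646/525073 = -330024131044/525073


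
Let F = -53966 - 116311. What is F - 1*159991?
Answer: -330268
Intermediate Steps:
F = -170277
F - 1*159991 = -170277 - 1*159991 = -170277 - 159991 = -330268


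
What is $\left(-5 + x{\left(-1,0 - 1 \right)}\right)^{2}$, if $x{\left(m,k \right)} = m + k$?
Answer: $49$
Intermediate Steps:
$x{\left(m,k \right)} = k + m$
$\left(-5 + x{\left(-1,0 - 1 \right)}\right)^{2} = \left(-5 + \left(\left(0 - 1\right) - 1\right)\right)^{2} = \left(-5 - 2\right)^{2} = \left(-7\right)^{2} = 49$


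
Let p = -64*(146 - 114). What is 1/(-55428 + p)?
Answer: -1/57476 ≈ -1.7399e-5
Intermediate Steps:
p = -2048 (p = -64*32 = -2048)
1/(-55428 + p) = 1/(-55428 - 2048) = 1/(-57476) = -1/57476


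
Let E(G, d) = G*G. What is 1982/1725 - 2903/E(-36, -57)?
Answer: -813001/745200 ≈ -1.0910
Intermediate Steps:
E(G, d) = G**2
1982/1725 - 2903/E(-36, -57) = 1982/1725 - 2903/((-36)**2) = 1982*(1/1725) - 2903/1296 = 1982/1725 - 2903*1/1296 = 1982/1725 - 2903/1296 = -813001/745200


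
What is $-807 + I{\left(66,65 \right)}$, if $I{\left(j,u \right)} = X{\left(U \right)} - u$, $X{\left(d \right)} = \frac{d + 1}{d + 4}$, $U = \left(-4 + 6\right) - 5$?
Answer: $-874$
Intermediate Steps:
$U = -3$ ($U = 2 - 5 = -3$)
$X{\left(d \right)} = \frac{1 + d}{4 + d}$
$I{\left(j,u \right)} = -2 - u$ ($I{\left(j,u \right)} = \frac{1 - 3}{4 - 3} - u = 1^{-1} \left(-2\right) - u = 1 \left(-2\right) - u = -2 - u$)
$-807 + I{\left(66,65 \right)} = -807 - 67 = -874$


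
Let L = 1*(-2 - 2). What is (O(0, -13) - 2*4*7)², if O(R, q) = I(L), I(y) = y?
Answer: 3600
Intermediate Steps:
L = -4 (L = 1*(-4) = -4)
O(R, q) = -4
(O(0, -13) - 2*4*7)² = (-4 - 2*4*7)² = (-4 - 8*7)² = (-4 - 56)² = (-60)² = 3600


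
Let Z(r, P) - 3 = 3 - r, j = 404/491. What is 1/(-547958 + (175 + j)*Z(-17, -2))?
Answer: -491/267061811 ≈ -1.8385e-6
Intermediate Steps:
j = 404/491 (j = 404*(1/491) = 404/491 ≈ 0.82281)
Z(r, P) = 6 - r (Z(r, P) = 3 + (3 - r) = 6 - r)
1/(-547958 + (175 + j)*Z(-17, -2)) = 1/(-547958 + (175 + 404/491)*(6 - 1*(-17))) = 1/(-547958 + 86329*(6 + 17)/491) = 1/(-547958 + (86329/491)*23) = 1/(-547958 + 1985567/491) = 1/(-267061811/491) = -491/267061811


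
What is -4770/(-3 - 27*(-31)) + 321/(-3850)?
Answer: -3105369/535150 ≈ -5.8028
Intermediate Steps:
-4770/(-3 - 27*(-31)) + 321/(-3850) = -4770/(-3 + 837) + 321*(-1/3850) = -4770/834 - 321/3850 = -4770*1/834 - 321/3850 = -795/139 - 321/3850 = -3105369/535150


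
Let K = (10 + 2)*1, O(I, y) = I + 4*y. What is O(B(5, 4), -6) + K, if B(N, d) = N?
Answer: -7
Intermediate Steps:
K = 12 (K = 12*1 = 12)
O(B(5, 4), -6) + K = (5 + 4*(-6)) + 12 = (5 - 24) + 12 = -19 + 12 = -7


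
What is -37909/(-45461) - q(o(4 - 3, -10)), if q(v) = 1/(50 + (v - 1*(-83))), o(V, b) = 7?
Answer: 5261799/6364540 ≈ 0.82674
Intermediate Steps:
q(v) = 1/(133 + v) (q(v) = 1/(50 + (v + 83)) = 1/(50 + (83 + v)) = 1/(133 + v))
-37909/(-45461) - q(o(4 - 3, -10)) = -37909/(-45461) - 1/(133 + 7) = -37909*(-1/45461) - 1/140 = 37909/45461 - 1*1/140 = 37909/45461 - 1/140 = 5261799/6364540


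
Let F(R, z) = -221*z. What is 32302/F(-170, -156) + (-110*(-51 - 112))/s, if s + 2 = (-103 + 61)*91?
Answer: -61828979/16479528 ≈ -3.7519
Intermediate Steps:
s = -3824 (s = -2 + (-103 + 61)*91 = -2 - 42*91 = -2 - 3822 = -3824)
32302/F(-170, -156) + (-110*(-51 - 112))/s = 32302/((-221*(-156))) - 110*(-51 - 112)/(-3824) = 32302/34476 - 110*(-163)*(-1/3824) = 32302*(1/34476) + 17930*(-1/3824) = 16151/17238 - 8965/1912 = -61828979/16479528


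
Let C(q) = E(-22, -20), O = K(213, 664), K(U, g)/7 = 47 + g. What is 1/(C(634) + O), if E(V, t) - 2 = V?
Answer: 1/4957 ≈ 0.00020173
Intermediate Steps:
K(U, g) = 329 + 7*g (K(U, g) = 7*(47 + g) = 329 + 7*g)
O = 4977 (O = 329 + 7*664 = 329 + 4648 = 4977)
E(V, t) = 2 + V
C(q) = -20 (C(q) = 2 - 22 = -20)
1/(C(634) + O) = 1/(-20 + 4977) = 1/4957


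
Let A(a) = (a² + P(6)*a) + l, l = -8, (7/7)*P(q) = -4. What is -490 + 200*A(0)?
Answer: -2090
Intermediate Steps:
P(q) = -4
A(a) = -8 + a² - 4*a (A(a) = (a² - 4*a) - 8 = -8 + a² - 4*a)
-490 + 200*A(0) = -490 + 200*(-8 + 0² - 4*0) = -490 + 200*(-8 + 0 + 0) = -490 + 200*(-8) = -490 - 1600 = -2090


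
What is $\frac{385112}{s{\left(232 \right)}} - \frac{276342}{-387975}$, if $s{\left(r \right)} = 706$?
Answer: $\frac{24934820942}{45651725} \approx 546.2$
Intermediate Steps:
$\frac{385112}{s{\left(232 \right)}} - \frac{276342}{-387975} = \frac{385112}{706} - \frac{276342}{-387975} = 385112 \cdot \frac{1}{706} - - \frac{92114}{129325} = \frac{192556}{353} + \frac{92114}{129325} = \frac{24934820942}{45651725}$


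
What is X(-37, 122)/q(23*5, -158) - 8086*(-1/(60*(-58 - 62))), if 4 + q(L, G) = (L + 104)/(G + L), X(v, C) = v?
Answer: 4146787/1407600 ≈ 2.9460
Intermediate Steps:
q(L, G) = -4 + (104 + L)/(G + L) (q(L, G) = -4 + (L + 104)/(G + L) = -4 + (104 + L)/(G + L))
X(-37, 122)/q(23*5, -158) - 8086*(-1/(60*(-58 - 62))) = -37*(-158 + 23*5)/(104 - 4*(-158) - 69*5) - 8086*(-1/(60*(-58 - 62))) = -37*(-158 + 115)/(104 + 632 - 3*115) - 8086/((-120*(-60))) = -37*(-43/(104 + 632 - 345)) - 8086/7200 = -37/((-1/43*391)) - 8086*1/7200 = -37/(-391/43) - 4043/3600 = -37*(-43/391) - 4043/3600 = 1591/391 - 4043/3600 = 4146787/1407600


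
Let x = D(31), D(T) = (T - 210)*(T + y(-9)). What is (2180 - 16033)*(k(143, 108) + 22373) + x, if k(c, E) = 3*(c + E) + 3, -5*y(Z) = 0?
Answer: -320411586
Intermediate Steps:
y(Z) = 0 (y(Z) = -⅕*0 = 0)
k(c, E) = 3 + 3*E + 3*c (k(c, E) = 3*(E + c) + 3 = (3*E + 3*c) + 3 = 3 + 3*E + 3*c)
D(T) = T*(-210 + T) (D(T) = (T - 210)*(T + 0) = (-210 + T)*T = T*(-210 + T))
x = -5549 (x = 31*(-210 + 31) = 31*(-179) = -5549)
(2180 - 16033)*(k(143, 108) + 22373) + x = (2180 - 16033)*((3 + 3*108 + 3*143) + 22373) - 5549 = -13853*((3 + 324 + 429) + 22373) - 5549 = -13853*(756 + 22373) - 5549 = -13853*23129 - 5549 = -320406037 - 5549 = -320411586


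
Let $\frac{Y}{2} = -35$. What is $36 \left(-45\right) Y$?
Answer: $113400$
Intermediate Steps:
$Y = -70$ ($Y = 2 \left(-35\right) = -70$)
$36 \left(-45\right) Y = 36 \left(-45\right) \left(-70\right) = \left(-1620\right) \left(-70\right) = 113400$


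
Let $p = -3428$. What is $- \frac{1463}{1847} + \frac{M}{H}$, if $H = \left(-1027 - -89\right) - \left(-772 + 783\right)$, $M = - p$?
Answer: $- \frac{7719903}{1752803} \approx -4.4043$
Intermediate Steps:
$M = 3428$ ($M = \left(-1\right) \left(-3428\right) = 3428$)
$H = -949$ ($H = \left(-1027 + 89\right) - 11 = -938 - 11 = -949$)
$- \frac{1463}{1847} + \frac{M}{H} = - \frac{1463}{1847} + \frac{3428}{-949} = \left(-1463\right) \frac{1}{1847} + 3428 \left(- \frac{1}{949}\right) = - \frac{1463}{1847} - \frac{3428}{949} = - \frac{7719903}{1752803}$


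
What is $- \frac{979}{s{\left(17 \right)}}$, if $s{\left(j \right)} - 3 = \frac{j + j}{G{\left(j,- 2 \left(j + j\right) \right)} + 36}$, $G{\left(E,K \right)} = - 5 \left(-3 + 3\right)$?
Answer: $- \frac{17622}{71} \approx -248.2$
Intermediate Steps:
$G{\left(E,K \right)} = 0$ ($G{\left(E,K \right)} = \left(-5\right) 0 = 0$)
$s{\left(j \right)} = 3 + \frac{j}{18}$ ($s{\left(j \right)} = 3 + \frac{j + j}{0 + 36} = 3 + \frac{2 j}{36} = 3 + 2 j \frac{1}{36} = 3 + \frac{j}{18}$)
$- \frac{979}{s{\left(17 \right)}} = - \frac{979}{3 + \frac{1}{18} \cdot 17} = - \frac{979}{3 + \frac{17}{18}} = - \frac{979}{\frac{71}{18}} = \left(-979\right) \frac{18}{71} = - \frac{17622}{71}$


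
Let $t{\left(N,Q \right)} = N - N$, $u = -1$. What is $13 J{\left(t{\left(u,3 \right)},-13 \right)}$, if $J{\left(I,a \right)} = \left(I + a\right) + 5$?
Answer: $-104$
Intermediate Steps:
$t{\left(N,Q \right)} = 0$
$J{\left(I,a \right)} = 5 + I + a$
$13 J{\left(t{\left(u,3 \right)},-13 \right)} = 13 \left(5 + 0 - 13\right) = 13 \left(-8\right) = -104$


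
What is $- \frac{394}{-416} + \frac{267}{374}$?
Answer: $\frac{64607}{38896} \approx 1.661$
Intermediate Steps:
$- \frac{394}{-416} + \frac{267}{374} = \left(-394\right) \left(- \frac{1}{416}\right) + 267 \cdot \frac{1}{374} = \frac{197}{208} + \frac{267}{374} = \frac{64607}{38896}$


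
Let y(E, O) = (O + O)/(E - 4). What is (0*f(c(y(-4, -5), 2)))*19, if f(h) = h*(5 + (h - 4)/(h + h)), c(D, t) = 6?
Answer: 0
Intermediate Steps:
y(E, O) = 2*O/(-4 + E) (y(E, O) = (2*O)/(-4 + E) = 2*O/(-4 + E))
f(h) = h*(5 + (-4 + h)/(2*h)) (f(h) = h*(5 + (-4 + h)/((2*h))) = h*(5 + (-4 + h)*(1/(2*h))) = h*(5 + (-4 + h)/(2*h)))
(0*f(c(y(-4, -5), 2)))*19 = (0*(-2 + (11/2)*6))*19 = (0*(-2 + 33))*19 = (0*31)*19 = 0*19 = 0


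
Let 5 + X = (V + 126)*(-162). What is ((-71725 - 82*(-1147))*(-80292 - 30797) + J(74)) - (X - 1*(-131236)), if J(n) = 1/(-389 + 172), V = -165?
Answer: -538299711111/217 ≈ -2.4806e+9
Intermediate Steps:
J(n) = -1/217 (J(n) = 1/(-217) = -1/217)
X = 6313 (X = -5 + (-165 + 126)*(-162) = -5 - 39*(-162) = -5 + 6318 = 6313)
((-71725 - 82*(-1147))*(-80292 - 30797) + J(74)) - (X - 1*(-131236)) = ((-71725 - 82*(-1147))*(-80292 - 30797) - 1/217) - (6313 - 1*(-131236)) = ((-71725 + 94054)*(-111089) - 1/217) - (6313 + 131236) = (22329*(-111089) - 1/217) - 1*137549 = (-2480506281 - 1/217) - 137549 = -538269862978/217 - 137549 = -538299711111/217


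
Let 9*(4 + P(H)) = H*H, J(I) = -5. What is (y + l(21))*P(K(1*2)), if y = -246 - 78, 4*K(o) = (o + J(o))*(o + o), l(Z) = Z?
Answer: 909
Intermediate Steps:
K(o) = o*(-5 + o)/2 (K(o) = ((o - 5)*(o + o))/4 = ((-5 + o)*(2*o))/4 = (2*o*(-5 + o))/4 = o*(-5 + o)/2)
y = -324
P(H) = -4 + H²/9 (P(H) = -4 + (H*H)/9 = -4 + H²/9)
(y + l(21))*P(K(1*2)) = (-324 + 21)*(-4 + ((1*2)*(-5 + 1*2)/2)²/9) = -303*(-4 + ((½)*2*(-5 + 2))²/9) = -303*(-4 + ((½)*2*(-3))²/9) = -303*(-4 + (⅑)*(-3)²) = -303*(-4 + (⅑)*9) = -303*(-4 + 1) = -303*(-3) = 909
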